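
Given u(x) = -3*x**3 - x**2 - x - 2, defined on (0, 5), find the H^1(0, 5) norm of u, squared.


||u||_{H^1}^2 = 2521875/14

The H^1 norm (squared) on an interval (0, L) is
  ||u||_{H^1}^2 = ∫_0^L u(x)^2 dx + ∫_0^L u'(x)^2 dx.
Compute u'(x) = -9*x**2 - 2*x - 1.
Then u(x)^2 = 9*x**6 + 6*x**5 + 7*x**4 + 14*x**3 + 5*x**2 + 4*x + 4 and u'(x)^2 = 81*x**4 + 36*x**3 + 22*x**2 + 4*x + 1.
Integrate each monomial from 0 to 5 using ∫_0^5 c·x^n dx = c·5^(n+1)/(n+1):
  ∫_0^5 u(x)^2 dx = ∫_0^5 (9*x^6 + 6*x^5 + 7*x^4 + 14*x^3 + 5*x^2 + 4*x + 4) dx. Term by term:
    ∫_0^5 9*x^6 dx = 703125/7;  ∫_0^5 6*x^5 dx = 15625;  ∫_0^5 7*x^4 dx = 4375;
    ∫_0^5 14*x^3 dx = 4375/2;  ∫_0^5 5*x^2 dx = 625/3;  ∫_0^5 4*x dx = 50;
    ∫_0^5 4 dx = 20.
  Sum: 703125/7 + 15625 + 4375 + 4375/2 + 625/3 + 50 + 20 = 5162315/42.
  ∫_0^5 u'(x)^2 dx = ∫_0^5 (81*x^4 + 36*x^3 + 22*x^2 + 4*x + 1) dx. Term by term:
    ∫_0^5 81*x^4 dx = 50625;  ∫_0^5 36*x^3 dx = 5625;  ∫_0^5 22*x^2 dx = 2750/3;
    ∫_0^5 4*x dx = 50;  ∫_0^5 1 dx = 5.
  Sum: 50625 + 5625 + 2750/3 + 50 + 5 = 171665/3.
Adding: ||u||_{H^1}^2 = 5162315/42 + 171665/3 = 2521875/14.


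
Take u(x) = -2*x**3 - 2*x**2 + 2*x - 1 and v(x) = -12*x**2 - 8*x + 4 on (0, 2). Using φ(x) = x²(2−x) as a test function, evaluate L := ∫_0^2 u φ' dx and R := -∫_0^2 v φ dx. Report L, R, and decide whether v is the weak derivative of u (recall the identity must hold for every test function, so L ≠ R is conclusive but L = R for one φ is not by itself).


LHS = 248/15, RHS = 496/15. No, v is not the weak derivative of u.

u(x) = -2*x**3 - 2*x**2 + 2*x - 1, classical derivative u'(x) = -6*x**2 - 4*x + 2.
φ(x) = x²(2−x), so φ'(x) = x*(4 - 3*x).
Note φ(0) = φ(2) = 0, so the boundary term u·φ vanishes.
LHS = ∫_0^2 u(x) φ'(x) dx = ∫_0^2 (6*x^5 - 2*x^4 - 14*x^3 + 11*x^2 - 4*x) dx. Term by term:
  ∫_0^2 6*x^5 dx = 64;  ∫_0^2 -2*x^4 dx = -64/5;  ∫_0^2 -14*x^3 dx = -56;
  ∫_0^2 11*x^2 dx = 88/3;  ∫_0^2 -4*x dx = -8.
Sum: 64 − 64/5 − 56 + 88/3 − 8 = 248/15.
So LHS = 248/15.
∫_0^2 v(x) φ(x) dx = ∫_0^2 (12*x^5 - 16*x^4 - 20*x^3 + 8*x^2) dx. Term by term:
  ∫_0^2 12*x^5 dx = 128;  ∫_0^2 -16*x^4 dx = -512/5;  ∫_0^2 -20*x^3 dx = -80;
  ∫_0^2 8*x^2 dx = 64/3.
Sum: 128 − 512/5 − 80 + 64/3 = -496/15.
So RHS = -∫_0^2 v(x) φ(x) dx = 496/15.
LHS − RHS = -248/15 ≠ 0, so the identity fails.
(For a valid weak derivative the identity must hold for EVERY test function, in particular this one. The failure shows v is NOT the weak derivative of u.)
Correct weak derivative would be u'(x) = -6*x**2 - 4*x + 2.


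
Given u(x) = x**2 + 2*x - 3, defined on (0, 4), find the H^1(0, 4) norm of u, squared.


||u||_{H^1}^2 = 7852/15

The H^1 norm (squared) on an interval (0, L) is
  ||u||_{H^1}^2 = ∫_0^L u(x)^2 dx + ∫_0^L u'(x)^2 dx.
Compute u'(x) = 2*x + 2.
Then u(x)^2 = x**4 + 4*x**3 - 2*x**2 - 12*x + 9 and u'(x)^2 = 4*x**2 + 8*x + 4.
Integrate each monomial from 0 to 4 using ∫_0^4 c·x^n dx = c·4^(n+1)/(n+1):
  ∫_0^4 u(x)^2 dx = ∫_0^4 (x^4 + 4*x^3 - 2*x^2 - 12*x + 9) dx. Term by term:
    ∫_0^4 x^4 dx = 1024/5;  ∫_0^4 4*x^3 dx = 256;  ∫_0^4 -2*x^2 dx = -128/3;
    ∫_0^4 -12*x dx = -96;  ∫_0^4 9 dx = 36.
  Sum: 1024/5 + 256 − 128/3 − 96 + 36 = 5372/15.
  ∫_0^4 u'(x)^2 dx = ∫_0^4 (4*x^2 + 8*x + 4) dx. Term by term:
    ∫_0^4 4*x^2 dx = 256/3;  ∫_0^4 8*x dx = 64;  ∫_0^4 4 dx = 16.
  Sum: 256/3 + 64 + 16 = 496/3.
Adding: ||u||_{H^1}^2 = 5372/15 + 496/3 = 7852/15.


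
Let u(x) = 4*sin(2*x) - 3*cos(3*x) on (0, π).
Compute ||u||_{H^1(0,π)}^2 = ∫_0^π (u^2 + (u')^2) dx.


||u||_{H^1(0,π)}^2 = 192 + 85*π

u'(x) = 9*sin(3*x) + 8*cos(2*x).
Expand u² and (u')² and integrate term by term on (0, π), using: for integers n ≥ 1, ∫_0^π sin²(nx) dx = ∫_0^π cos²(nx) dx = π/2; for n ≠ n', ∫_0^π sin(nx)sin(n'x) dx = ∫_0^π cos(nx)cos(n'x) dx = 0; and by product-to-sum, ∫_0^π sin(nx)cos(n'x) dx = ½∫_0^π [sin((n+n')x) + sin((n−n')x)] dx, which is 0 when n+n' is even and 2n/(n²−n'²) when n+n' is odd (it need not vanish on (0, π)).
  u² squared terms: (-3)²·∫cos(3x)² dx = 9·π/2 = 9*π/2;  (4)²·∫sin(2x)² dx = 16·π/2 = 8*π.
  u² cross terms: 2·(-3)·(4)·∫cos(3x)·sin(2x) dx = -24·(-4/5) = 96/5.
  So ∫_0^π u² dx = 9*π/2 + 8*π + 96/5 = 96/5 + 25*π/2.
  (u')² squared terms: (8)²·∫cos(2x)² dx = 64·π/2 = 32*π;  (9)²·∫sin(3x)² dx = 81·π/2 = 81*π/2.
  (u')² cross terms: 2·(8)·(9)·∫cos(2x)·sin(3x) dx = 144·(6/5) = 864/5.
  So ∫_0^π (u')² dx = 32*π + 81*π/2 + 864/5 = 864/5 + 145*π/2.
||u||_{H^1}^2 = (96/5 + 25*π/2) + (864/5 + 145*π/2) = 192 + 85*π.


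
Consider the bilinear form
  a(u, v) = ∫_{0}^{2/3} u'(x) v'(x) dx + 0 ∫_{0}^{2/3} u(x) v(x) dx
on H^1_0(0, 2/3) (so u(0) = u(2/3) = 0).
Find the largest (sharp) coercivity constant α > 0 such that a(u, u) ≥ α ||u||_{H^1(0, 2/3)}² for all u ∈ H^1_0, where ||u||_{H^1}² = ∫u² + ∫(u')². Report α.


α = 9*π^2/(4 + 9*π^2)

Coercivity of a(·,·) on H^1_0(0, 2/3) means a(u, u) ≥ α ||u||_{H^1}² for every u ∈ H^1_0.
The interval has length L = 2/3, and Poincaré/coercivity depend only on L. Here a(u, u) = ∫(u')² + (0)·∫u².
Here c = 0, so a(u,u) = ∫(u')² alone. The condition a(u,u) ≥ α||u||_{H^1}² reads (1−α)∫(u')² ≥ (α−c)∫u². Any admissible α is ≤ 1 (rapidly oscillating u have ∫u²/∫(u')² → 0), and α = 1 would force 0 ≥ (1−c)∫u², impossible since c < 1; so 1−α > 0. By the sharp Poincaré inequality on H^1_0 of an interval of length L, ∫(u')² ≥ (π/L)²∫u² with equality for the first sine mode sin(π(x−x₀)/L) (x₀ the left endpoint), so the inequality holds for all u iff (1−α)(π/L)² ≥ α − c, i.e. α ≤ ((π/L)² + c)/((π/L)² + 1) = (1 + c(L/π)²)/(1 + (L/π)²). (Direct route, valid since c ≤ 0: Poincaré gives c∫u² ≥ c(L/π)²∫(u')², so a(u,u) ≥ (1 + c(L/π)²)∫(u')², while ||u||_{H^1}² ≤ (1 + (L/π)²)∫(u')²; dividing yields the same α.) With (π/L)² = 9*π^2/4 and c = 0, the largest admissible constant is α = ((π/L)² + c)/((π/L)² + 1).
Simplifying, α = 9*π^2/(4 + 9*π^2).


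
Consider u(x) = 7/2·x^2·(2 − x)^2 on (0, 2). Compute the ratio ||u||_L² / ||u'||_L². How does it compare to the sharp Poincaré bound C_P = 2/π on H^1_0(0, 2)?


||u||_L² / ||u'||_L² = sqrt(3)/3 < C_P = 2/π.

u(x) = 7/2·x^2·(2 − x)^2, so u'(x) = 14*x*(x - 2)*(x - 1).
u(x) = 7/2·x^2·(2 − x)^2 vanishes at x = 0 and x = 2, so u ∈ H^1_0(0, 2). Differentiate via the product rule and integrate the resulting polynomials term by term.
  ∫_0^2 u² dx = ∫_0^2 (49*x^8/4 - 98*x^7 + 294*x^6 - 392*x^5 + 196*x^4) dx. Term by term:
    ∫_0^2 49*x^8/4 dx = 6272/9;  ∫_0^2 -98*x^7 dx = -3136;  ∫_0^2 294*x^6 dx = 5376;
    ∫_0^2 -392*x^5 dx = -12544/3;  ∫_0^2 196*x^4 dx = 6272/5.
  Sum: 6272/9 − 3136 + 5376 − 12544/3 + 6272/5 = 448/45.
  ∫_0^2 (u')² dx = ∫_0^2 (196*x^6 - 1176*x^5 + 2548*x^4 - 2352*x^3 + 784*x^2) dx. Term by term:
    ∫_0^2 196*x^6 dx = 3584;  ∫_0^2 -1176*x^5 dx = -12544;  ∫_0^2 2548*x^4 dx = 81536/5;
    ∫_0^2 -2352*x^3 dx = -9408;  ∫_0^2 784*x^2 dx = 6272/3.
  Sum: 3584 − 12544 + 81536/5 − 9408 + 6272/3 = 448/15.
∫_0^2 u² dx = 448/45, so ||u||_L² = 8*sqrt(35)/15.
∫_0^2 (u')² dx = 448/15, so ||u'||_L² = 8*sqrt(105)/15.
Ratio ||u||_L² / ||u'||_L² = sqrt(3)/3.
Sharp Poincaré constant on H^1_0(0, 2) is C_P = L/π = 2/π, achieved by sin(π/2·x).
A polynomial bump cannot attain the sharp Poincaré constant (only the first sine eigenfunction does), so the ratio is strictly less than C_P, consistent with ||u||_L² ≤ C_P ||u'||_L².


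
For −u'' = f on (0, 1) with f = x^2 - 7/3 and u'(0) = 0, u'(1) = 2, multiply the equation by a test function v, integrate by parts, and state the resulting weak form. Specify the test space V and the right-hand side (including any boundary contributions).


V = H^1(0, 1) (v unrestricted at boundary; u is determined up to an additive constant); weak form: ∫_0^1 u'v' dx = ∫_0^1 (x^2 - 7/3) v dx + 2·v(1) for all v ∈ V.

Multiply both sides by a test function v and integrate from 0 to 1:
  ∫_0^1 −u''(x) v(x) dx = ∫_0^1 f(x) v(x) dx.
Integrate the LHS by parts once:
  ∫_0^1 −u'' v dx = −[u'(x) v(x)]_0^1 + ∫_0^1 u'(x) v'(x) dx.
Thus ∫_0^1 u'(x) v'(x) dx = ∫_0^1 f(x) v(x) dx + [u'(x) v(x)]_0^1.
Choose V so that boundary terms are either known or forced to vanish.
u has inhomogeneous Neumann u'(0) = 0, u'(1) = 2. [u' v]_0^1 = (2)·v(1) − (0)·v(0) = 2·v(1). Take V = H^1(0, 1); boundary term becomes part of RHS.
Weak formulation: find u (satisfying any essential BC) such that ∫_0^1 u'(x) v'(x) dx = ∫_0^1 f v dx + 2·v(1) for all v ∈ V (Neumann data are natural BCs: they enter the RHS as boundary terms).
Substituting f(x) = x^2 - 7/3, the right-hand side is ∫_0^1 (x^2 - 7/3) v dx + 2·v(1).
Compatibility check (pure Neumann): taking v ≡ 1 ∈ V gives 0 = ∫_0^1 f dx + (2) − (0), i.e. ∫_0^1 f dx must equal u'(0) − u'(1) = -2. Indeed ∫_0^1 (x^2 - 7/3) dx = -2, so the data are compatible. The solution is then unique only up to an additive constant (fix it e.g. by requiring ∫_0^1 u dx = 0).


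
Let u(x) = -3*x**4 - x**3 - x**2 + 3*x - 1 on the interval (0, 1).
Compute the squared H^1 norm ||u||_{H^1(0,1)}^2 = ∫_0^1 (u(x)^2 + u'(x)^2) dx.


||u||_{H^1}^2 = 11867/420

The H^1 norm (squared) on an interval (0, L) is
  ||u||_{H^1}^2 = ∫_0^L u(x)^2 dx + ∫_0^L u'(x)^2 dx.
Compute u'(x) = -12*x**3 - 3*x**2 - 2*x + 3.
Then u(x)^2 = 9*x**8 + 6*x**7 + 7*x**6 - 16*x**5 + x**4 - 4*x**3 + 11*x**2 - 6*x + 1 and u'(x)^2 = 144*x**6 + 72*x**5 + 57*x**4 - 60*x**3 - 14*x**2 - 12*x + 9.
Integrate each monomial from 0 to 1 using ∫_0^1 c·x^n dx = c·1^(n+1)/(n+1):
  ∫_0^1 u(x)^2 dx = ∫_0^1 (9*x^8 + 6*x^7 + 7*x^6 - 16*x^5 + x^4 - 4*x^3 + 11*x^2 - 6*x + 1) dx. Term by term:
    ∫_0^1 9*x^8 dx = 1;  ∫_0^1 6*x^7 dx = 3/4;  ∫_0^1 7*x^6 dx = 1;
    ∫_0^1 -16*x^5 dx = -8/3;  ∫_0^1 x^4 dx = 1/5;  ∫_0^1 -4*x^3 dx = -1;
    ∫_0^1 11*x^2 dx = 11/3;  ∫_0^1 -6*x dx = -3;  ∫_0^1 1 dx = 1.
  Sum: 1 + 3/4 + 1 − 8/3 + 1/5 − 1 + 11/3 − 3 + 1 = 19/20.
  ∫_0^1 u'(x)^2 dx = ∫_0^1 (144*x^6 + 72*x^5 + 57*x^4 - 60*x^3 - 14*x^2 - 12*x + 9) dx. Term by term:
    ∫_0^1 144*x^6 dx = 144/7;  ∫_0^1 72*x^5 dx = 12;  ∫_0^1 57*x^4 dx = 57/5;
    ∫_0^1 -60*x^3 dx = -15;  ∫_0^1 -14*x^2 dx = -14/3;  ∫_0^1 -12*x dx = -6;
    ∫_0^1 9 dx = 9.
  Sum: 144/7 + 12 + 57/5 − 15 − 14/3 − 6 + 9 = 2867/105.
Adding: ||u||_{H^1}^2 = 19/20 + 2867/105 = 11867/420.


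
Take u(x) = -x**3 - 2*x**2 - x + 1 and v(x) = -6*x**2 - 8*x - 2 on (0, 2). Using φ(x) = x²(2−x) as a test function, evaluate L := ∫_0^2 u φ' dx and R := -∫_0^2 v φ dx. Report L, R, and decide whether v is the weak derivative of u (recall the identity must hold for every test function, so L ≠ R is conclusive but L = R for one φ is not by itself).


LHS = 212/15, RHS = 424/15. No, v is not the weak derivative of u.

u(x) = -x**3 - 2*x**2 - x + 1, classical derivative u'(x) = -3*x**2 - 4*x - 1.
φ(x) = x²(2−x), so φ'(x) = x*(4 - 3*x).
Note φ(0) = φ(2) = 0, so the boundary term u·φ vanishes.
LHS = ∫_0^2 u(x) φ'(x) dx = ∫_0^2 (3*x^5 + 2*x^4 - 5*x^3 - 7*x^2 + 4*x) dx. Term by term:
  ∫_0^2 3*x^5 dx = 32;  ∫_0^2 2*x^4 dx = 64/5;  ∫_0^2 -5*x^3 dx = -20;
  ∫_0^2 -7*x^2 dx = -56/3;  ∫_0^2 4*x dx = 8.
Sum: 32 + 64/5 − 20 − 56/3 + 8 = 212/15.
So LHS = 212/15.
∫_0^2 v(x) φ(x) dx = ∫_0^2 (6*x^5 - 4*x^4 - 14*x^3 - 4*x^2) dx. Term by term:
  ∫_0^2 6*x^5 dx = 64;  ∫_0^2 -4*x^4 dx = -128/5;  ∫_0^2 -14*x^3 dx = -56;
  ∫_0^2 -4*x^2 dx = -32/3.
Sum: 64 − 128/5 − 56 − 32/3 = -424/15.
So RHS = -∫_0^2 v(x) φ(x) dx = 424/15.
LHS − RHS = -212/15 ≠ 0, so the identity fails.
(For a valid weak derivative the identity must hold for EVERY test function, in particular this one. The failure shows v is NOT the weak derivative of u.)
Correct weak derivative would be u'(x) = -3*x**2 - 4*x - 1.


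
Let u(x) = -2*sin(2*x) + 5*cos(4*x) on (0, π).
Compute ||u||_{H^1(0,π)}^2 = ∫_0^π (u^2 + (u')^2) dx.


||u||_{H^1(0,π)}^2 = 445*π/2

u'(x) = -20*sin(4*x) - 4*cos(2*x).
Expand u² and (u')² and integrate term by term on (0, π), using: for integers n ≥ 1, ∫_0^π sin²(nx) dx = ∫_0^π cos²(nx) dx = π/2; for n ≠ n', ∫_0^π sin(nx)sin(n'x) dx = ∫_0^π cos(nx)cos(n'x) dx = 0; and by product-to-sum, ∫_0^π sin(nx)cos(n'x) dx = ½∫_0^π [sin((n+n')x) + sin((n−n')x)] dx, which is 0 when n+n' is even and 2n/(n²−n'²) when n+n' is odd (it need not vanish on (0, π)).
  u² squared terms: (-2)²·∫sin(2x)² dx = 4·π/2 = 2*π;  (5)²·∫cos(4x)² dx = 25·π/2 = 25*π/2.
  u² cross terms: 2·(-2)·(5)·∫sin(2x)·cos(4x) dx = -20·(0) = 0.
  So ∫_0^π u² dx = 2*π + 25*π/2 + 0 = 29*π/2.
  (u')² squared terms: (-20)²·∫sin(4x)² dx = 400·π/2 = 200*π;  (-4)²·∫cos(2x)² dx = 16·π/2 = 8*π.
  (u')² cross terms: 2·(-20)·(-4)·∫sin(4x)·cos(2x) dx = 160·(0) = 0.
  So ∫_0^π (u')² dx = 200*π + 8*π + 0 = 208*π.
||u||_{H^1}^2 = (29*π/2) + (208*π) = 445*π/2.


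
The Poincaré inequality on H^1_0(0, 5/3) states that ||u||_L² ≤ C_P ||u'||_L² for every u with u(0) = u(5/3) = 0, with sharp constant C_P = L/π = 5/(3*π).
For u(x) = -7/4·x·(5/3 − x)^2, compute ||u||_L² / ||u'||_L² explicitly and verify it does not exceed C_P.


||u||_L² / ||u'||_L² = 5*sqrt(14)/42 < C_P = 5/(3*π).

u(x) = -7/4·x·(5/3 − x)^2, so u'(x) = -21*x^2/4 + 35*x/3 - 175/36.
u(x) = -7/4·x·(5/3 − x)^2 vanishes at x = 0 and x = 5/3, so u ∈ H^1_0(0, 5/3). Differentiate via the product rule and integrate the resulting polynomials term by term.
  ∫_0^5/3 u² dx = ∫_0^5/3 (49*x^6/16 - 245*x^5/12 + 1225*x^4/24 - 6125*x^3/108 + 30625*x^2/1296) dx. Term by term:
    ∫_0^5/3 49*x^6/16 dx = 546875/34992;  ∫_0^5/3 -245*x^5/12 dx = -3828125/52488;  ∫_0^5/3 1225*x^4/24 dx = 765625/5832;
    ∫_0^5/3 -6125*x^3/108 dx = -3828125/34992;  ∫_0^5/3 30625*x^2/1296 dx = 3828125/104976.
  Sum: 546875/34992 − 3828125/52488 + 765625/5832 − 3828125/34992 + 3828125/104976 = 109375/104976.
  ∫_0^5/3 (u')² dx = ∫_0^5/3 (441*x^4/16 - 245*x^3/2 + 13475*x^2/72 - 6125*x/54 + 30625/1296) dx. Term by term:
    ∫_0^5/3 441*x^4/16 dx = 30625/432;  ∫_0^5/3 -245*x^3/2 dx = -153125/648;  ∫_0^5/3 13475*x^2/72 dx = 1684375/5832;
    ∫_0^5/3 -6125*x/54 dx = -153125/972;  ∫_0^5/3 30625/1296 dx = 153125/3888.
  Sum: 30625/432 − 153125/648 + 1684375/5832 − 153125/972 + 153125/3888 = 30625/5832.
∫_0^5/3 u² dx = 109375/104976, so ||u||_L² = 125*sqrt(7)/324.
∫_0^5/3 (u')² dx = 30625/5832, so ||u'||_L² = 175*sqrt(2)/108.
Ratio ||u||_L² / ||u'||_L² = 5*sqrt(14)/42.
Sharp Poincaré constant on H^1_0(0, 5/3) is C_P = L/π = 5/(3*π), achieved by sin(3*π/5·x).
A polynomial bump cannot attain the sharp Poincaré constant (only the first sine eigenfunction does), so the ratio is strictly less than C_P, consistent with ||u||_L² ≤ C_P ||u'||_L².


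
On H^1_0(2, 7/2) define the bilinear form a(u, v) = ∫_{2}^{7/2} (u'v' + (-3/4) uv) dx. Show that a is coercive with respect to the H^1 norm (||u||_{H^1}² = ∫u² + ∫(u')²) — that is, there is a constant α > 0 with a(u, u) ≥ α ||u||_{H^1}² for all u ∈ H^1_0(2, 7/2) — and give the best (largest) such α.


α = (-27 + 16*π^2)/(4*(9 + 4*π^2))

Coercivity of a(·,·) on H^1_0(2, 7/2) means a(u, u) ≥ α ||u||_{H^1}² for every u ∈ H^1_0.
The interval has length L = 3/2, and Poincaré/coercivity depend only on L. Here a(u, u) = ∫(u')² + (-3/4)·∫u².
Here c = -3/4 < 0 with |c| < (π/L)² = 4*π^2/9, so coercivity still holds. The condition a(u,u) ≥ α||u||_{H^1}² reads (1−α)∫(u')² ≥ (α−c)∫u². Any admissible α is ≤ 1 (rapidly oscillating u have ∫u²/∫(u')² → 0), and α = 1 would force 0 ≥ (1−c)∫u², impossible since c < 1; so 1−α > 0. By the sharp Poincaré inequality on H^1_0 of an interval of length L, ∫(u')² ≥ (π/L)²∫u² with equality for the first sine mode sin(π(x−x₀)/L) (x₀ the left endpoint), so the inequality holds for all u iff (1−α)(π/L)² ≥ α − c, i.e. α ≤ ((π/L)² + c)/((π/L)² + 1) = (1 + c(L/π)²)/(1 + (L/π)²). (Direct route, valid since c ≤ 0: Poincaré gives c∫u² ≥ c(L/π)²∫(u')², so a(u,u) ≥ (1 + c(L/π)²)∫(u')², while ||u||_{H^1}² ≤ (1 + (L/π)²)∫(u')²; dividing yields the same α.) With (π/L)² = 4*π^2/9 and c = -3/4, the largest admissible constant is α = ((π/L)² + c)/((π/L)² + 1).
Simplifying, α = (-27 + 16*π^2)/(4*(9 + 4*π^2)).


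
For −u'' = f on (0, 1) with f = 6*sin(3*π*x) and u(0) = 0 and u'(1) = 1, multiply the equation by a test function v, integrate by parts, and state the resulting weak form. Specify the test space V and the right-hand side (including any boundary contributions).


V = {v ∈ H^1(0, 1) : v(0) = 0} (test functions vanish at x = 0 where u is specified); weak form: ∫_0^1 u'v' dx = ∫_0^1 (6*sin(3*π*x)) v dx + v(1) for all v ∈ V.

Multiply both sides by a test function v and integrate from 0 to 1:
  ∫_0^1 −u''(x) v(x) dx = ∫_0^1 f(x) v(x) dx.
Integrate the LHS by parts once:
  ∫_0^1 −u'' v dx = −[u'(x) v(x)]_0^1 + ∫_0^1 u'(x) v'(x) dx.
Thus ∫_0^1 u'(x) v'(x) dx = ∫_0^1 f(x) v(x) dx + [u'(x) v(x)]_0^1.
Choose V so that boundary terms are either known or forced to vanish.
Mixed BC: u(0) = 0 (Dirichlet) and u'(1) = 1 (Neumann). Define V = {v ∈ H^1(0, 1) : v(0) = 0}. Then [u' v]_0^1 = u'(1)·v(1) − u'(0)·0 = v(1).
Weak formulation: find u (satisfying any essential BC) such that ∫_0^1 u'(x) v'(x) dx = ∫_0^1 f v dx + v(1) for all v ∈ V (Dirichlet at 0 absorbed into V; Neumann datum at x = 1 contributes the boundary term).
Substituting f(x) = 6*sin(3*π*x), the right-hand side is ∫_0^1 (6*sin(3*π*x)) v dx + v(1).


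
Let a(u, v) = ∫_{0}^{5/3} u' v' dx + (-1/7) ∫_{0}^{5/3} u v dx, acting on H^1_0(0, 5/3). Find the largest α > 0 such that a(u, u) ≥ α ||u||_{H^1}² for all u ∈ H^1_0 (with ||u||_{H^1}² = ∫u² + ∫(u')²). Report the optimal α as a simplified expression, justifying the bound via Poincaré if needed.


α = (-25 + 63*π^2)/(7*(25 + 9*π^2))

Coercivity of a(·,·) on H^1_0(0, 5/3) means a(u, u) ≥ α ||u||_{H^1}² for every u ∈ H^1_0.
The interval has length L = 5/3, and Poincaré/coercivity depend only on L. Here a(u, u) = ∫(u')² + (-1/7)·∫u².
Here c = -1/7 < 0 with |c| < (π/L)² = 9*π^2/25, so coercivity still holds. The condition a(u,u) ≥ α||u||_{H^1}² reads (1−α)∫(u')² ≥ (α−c)∫u². Any admissible α is ≤ 1 (rapidly oscillating u have ∫u²/∫(u')² → 0), and α = 1 would force 0 ≥ (1−c)∫u², impossible since c < 1; so 1−α > 0. By the sharp Poincaré inequality on H^1_0 of an interval of length L, ∫(u')² ≥ (π/L)²∫u² with equality for the first sine mode sin(π(x−x₀)/L) (x₀ the left endpoint), so the inequality holds for all u iff (1−α)(π/L)² ≥ α − c, i.e. α ≤ ((π/L)² + c)/((π/L)² + 1) = (1 + c(L/π)²)/(1 + (L/π)²). (Direct route, valid since c ≤ 0: Poincaré gives c∫u² ≥ c(L/π)²∫(u')², so a(u,u) ≥ (1 + c(L/π)²)∫(u')², while ||u||_{H^1}² ≤ (1 + (L/π)²)∫(u')²; dividing yields the same α.) With (π/L)² = 9*π^2/25 and c = -1/7, the largest admissible constant is α = ((π/L)² + c)/((π/L)² + 1).
Simplifying, α = (-25 + 63*π^2)/(7*(25 + 9*π^2)).


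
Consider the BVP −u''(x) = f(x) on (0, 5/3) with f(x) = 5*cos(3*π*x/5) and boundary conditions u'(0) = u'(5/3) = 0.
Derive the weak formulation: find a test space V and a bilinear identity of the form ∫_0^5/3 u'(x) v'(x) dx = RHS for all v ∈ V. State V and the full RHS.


V = H^1(0, 5/3) (no boundary constraint on v; u is determined up to an additive constant); weak form: ∫_0^5/3 u'v' dx = ∫_0^5/3 (5*cos(3*π*x/5)) v dx for all v ∈ V.

Multiply both sides by a test function v and integrate from 0 to 5/3:
  ∫_0^5/3 −u''(x) v(x) dx = ∫_0^5/3 f(x) v(x) dx.
Integrate the LHS by parts once:
  ∫_0^5/3 −u'' v dx = −[u'(x) v(x)]_0^5/3 + ∫_0^5/3 u'(x) v'(x) dx.
Thus ∫_0^5/3 u'(x) v'(x) dx = ∫_0^5/3 f(x) v(x) dx + [u'(x) v(x)]_0^5/3.
Choose V so that boundary terms are either known or forced to vanish.
u has homogeneous Neumann: u'(0) = u'(5/3) = 0. So [u' v]_0^5/3 = 0·v(5/3) − 0·v(0) = 0 for any v; take V = H^1(0, 5/3).
Weak formulation: find u (satisfying any essential BC) such that ∫_0^5/3 u'(x) v'(x) dx = ∫_0^5/3 f v dx for all v ∈ V (homogeneous Neumann, so boundary terms vanish).
Substituting f(x) = 5*cos(3*π*x/5), the right-hand side is ∫_0^5/3 (5*cos(3*π*x/5)) v dx.
Compatibility check (pure Neumann): taking v ≡ 1 ∈ V gives 0 = ∫_0^5/3 f dx + (0) − (0), i.e. ∫_0^5/3 f dx must equal u'(0) − u'(5/3) = 0. Indeed ∫_0^5/3 (5*cos(3*π*x/5)) dx = 0, so the data are compatible. The solution is then unique only up to an additive constant (fix it e.g. by requiring ∫_0^5/3 u dx = 0).


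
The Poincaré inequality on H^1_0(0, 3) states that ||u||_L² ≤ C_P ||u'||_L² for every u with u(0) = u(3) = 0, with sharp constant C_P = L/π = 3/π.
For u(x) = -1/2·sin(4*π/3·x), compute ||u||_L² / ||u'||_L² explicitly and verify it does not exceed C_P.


||u||_L² / ||u'||_L² = 3/(4*π) < C_P = 3/π.

u(x) = -1/2·sin(4*π/3·x), so u'(x) = -2*π*cos(4*π*x/3)/3.
Writing u(x) = A·sin(kπx/L) with A = -1/2 and k = 4, use ∫_0^L sin²(kπx/L) dx = L/2 and ∫_0^L cos²(kπx/L) dx = L/2.
u² = 1/4·sin²(4*π/3·x) and (u')² = 4*π^2/9·cos²(4*π/3·x), and each of sin², cos² integrates to L/2 = 3/2 over (0, 3).
∫_0^3 u² dx = 3/8, so ||u||_L² = sqrt(6)/4.
∫_0^3 (u')² dx = 2*π^2/3, so ||u'||_L² = sqrt(6)*π/3.
Ratio ||u||_L² / ||u'||_L² = 3/(4*π).
Sharp Poincaré constant on H^1_0(0, 3) is C_P = L/π = 3/π, achieved by sin(π/3·x).
This is the k = 4 harmonic; the ratio L/(kπ) is strictly less than C_P = L/π, consistent with the sharp inequality ||u||_L² ≤ C_P ||u'||_L².


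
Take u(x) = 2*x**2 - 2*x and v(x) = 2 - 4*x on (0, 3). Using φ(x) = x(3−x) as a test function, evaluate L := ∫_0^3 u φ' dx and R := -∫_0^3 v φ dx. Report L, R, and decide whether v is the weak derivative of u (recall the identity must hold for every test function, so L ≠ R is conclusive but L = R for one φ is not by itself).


LHS = -18, RHS = 18. No, v is not the weak derivative of u.

u(x) = 2*x**2 - 2*x, classical derivative u'(x) = 4*x - 2.
φ(x) = x(3−x), so φ'(x) = 3 - 2*x.
Note φ(0) = φ(3) = 0, so the boundary term u·φ vanishes.
LHS = ∫_0^3 u(x) φ'(x) dx = ∫_0^3 (-4*x^3 + 10*x^2 - 6*x) dx. Term by term:
  ∫_0^3 -4*x^3 dx = -81;  ∫_0^3 10*x^2 dx = 90;  ∫_0^3 -6*x dx = -27.
Sum: -81 + 90 − 27 = -18.
So LHS = -18.
∫_0^3 v(x) φ(x) dx = ∫_0^3 (4*x^3 - 14*x^2 + 6*x) dx. Term by term:
  ∫_0^3 4*x^3 dx = 81;  ∫_0^3 -14*x^2 dx = -126;  ∫_0^3 6*x dx = 27.
Sum: 81 − 126 + 27 = -18.
So RHS = -∫_0^3 v(x) φ(x) dx = 18.
LHS − RHS = -36 ≠ 0, so the identity fails.
(For a valid weak derivative the identity must hold for EVERY test function, in particular this one. The failure shows v is NOT the weak derivative of u.)
Correct weak derivative would be u'(x) = 4*x - 2.


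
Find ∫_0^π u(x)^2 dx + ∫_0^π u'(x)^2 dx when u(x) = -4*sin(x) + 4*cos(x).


||u||_{H^1(0,π)}^2 = 32*π

u'(x) = -4*sin(x) - 4*cos(x).
Expand u² and (u')² and integrate term by term on (0, π), using: for integers n ≥ 1, ∫_0^π sin²(nx) dx = ∫_0^π cos²(nx) dx = π/2; for n ≠ n', ∫_0^π sin(nx)sin(n'x) dx = ∫_0^π cos(nx)cos(n'x) dx = 0; and by product-to-sum, ∫_0^π sin(nx)cos(n'x) dx = ½∫_0^π [sin((n+n')x) + sin((n−n')x)] dx, which is 0 when n+n' is even and 2n/(n²−n'²) when n+n' is odd (it need not vanish on (0, π)).
  u² squared terms: (-4)²·∫sin(x)² dx = 16·π/2 = 8*π;  (4)²·∫cos(x)² dx = 16·π/2 = 8*π.
  u² cross terms: 2·(-4)·(4)·∫sin(x)·cos(x) dx = -32·(0) = 0.
  So ∫_0^π u² dx = 8*π + 8*π + 0 = 16*π.
  (u')² squared terms: (-4)²·∫cos(x)² dx = 16·π/2 = 8*π;  (-4)²·∫sin(x)² dx = 16·π/2 = 8*π.
  (u')² cross terms: 2·(-4)·(-4)·∫cos(x)·sin(x) dx = 32·(0) = 0.
  So ∫_0^π (u')² dx = 8*π + 8*π + 0 = 16*π.
||u||_{H^1}^2 = (16*π) + (16*π) = 32*π.


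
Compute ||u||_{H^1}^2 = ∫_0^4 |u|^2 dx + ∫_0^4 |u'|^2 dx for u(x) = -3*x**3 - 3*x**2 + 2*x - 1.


||u||_{H^1}^2 = 5865812/105

The H^1 norm (squared) on an interval (0, L) is
  ||u||_{H^1}^2 = ∫_0^L u(x)^2 dx + ∫_0^L u'(x)^2 dx.
Compute u'(x) = -9*x**2 - 6*x + 2.
Then u(x)^2 = 9*x**6 + 18*x**5 - 3*x**4 - 6*x**3 + 10*x**2 - 4*x + 1 and u'(x)^2 = 81*x**4 + 108*x**3 - 24*x + 4.
Integrate each monomial from 0 to 4 using ∫_0^4 c·x^n dx = c·4^(n+1)/(n+1):
  ∫_0^4 u(x)^2 dx = ∫_0^4 (9*x^6 + 18*x^5 - 3*x^4 - 6*x^3 + 10*x^2 - 4*x + 1) dx. Term by term:
    ∫_0^4 9*x^6 dx = 147456/7;  ∫_0^4 18*x^5 dx = 12288;  ∫_0^4 -3*x^4 dx = -3072/5;
    ∫_0^4 -6*x^3 dx = -384;  ∫_0^4 10*x^2 dx = 640/3;  ∫_0^4 -4*x dx = -32;
    ∫_0^4 1 dx = 4.
  Sum: 147456/7 + 12288 − 3072/5 − 384 + 640/3 − 32 + 4 = 3416708/105.
  ∫_0^4 u'(x)^2 dx = ∫_0^4 (81*x^4 + 108*x^3 - 24*x + 4) dx. Term by term:
    ∫_0^4 81*x^4 dx = 82944/5;  ∫_0^4 108*x^3 dx = 6912;  ∫_0^4 -24*x dx = -192;
    ∫_0^4 4 dx = 16.
  Sum: 82944/5 + 6912 − 192 + 16 = 116624/5.
Adding: ||u||_{H^1}^2 = 3416708/105 + 116624/5 = 5865812/105.


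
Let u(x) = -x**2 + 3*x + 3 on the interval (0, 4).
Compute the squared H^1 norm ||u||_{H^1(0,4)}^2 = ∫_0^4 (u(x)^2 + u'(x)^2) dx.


||u||_{H^1}^2 = 1352/15

The H^1 norm (squared) on an interval (0, L) is
  ||u||_{H^1}^2 = ∫_0^L u(x)^2 dx + ∫_0^L u'(x)^2 dx.
Compute u'(x) = 3 - 2*x.
Then u(x)^2 = x**4 - 6*x**3 + 3*x**2 + 18*x + 9 and u'(x)^2 = 4*x**2 - 12*x + 9.
Integrate each monomial from 0 to 4 using ∫_0^4 c·x^n dx = c·4^(n+1)/(n+1):
  ∫_0^4 u(x)^2 dx = ∫_0^4 (x^4 - 6*x^3 + 3*x^2 + 18*x + 9) dx. Term by term:
    ∫_0^4 x^4 dx = 1024/5;  ∫_0^4 -6*x^3 dx = -384;  ∫_0^4 3*x^2 dx = 64;
    ∫_0^4 18*x dx = 144;  ∫_0^4 9 dx = 36.
  Sum: 1024/5 − 384 + 64 + 144 + 36 = 324/5.
  ∫_0^4 u'(x)^2 dx = ∫_0^4 (4*x^2 - 12*x + 9) dx. Term by term:
    ∫_0^4 4*x^2 dx = 256/3;  ∫_0^4 -12*x dx = -96;  ∫_0^4 9 dx = 36.
  Sum: 256/3 − 96 + 36 = 76/3.
Adding: ||u||_{H^1}^2 = 324/5 + 76/3 = 1352/15.


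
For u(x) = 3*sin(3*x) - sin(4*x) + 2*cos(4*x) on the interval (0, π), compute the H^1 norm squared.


||u||_{H^1(0,π)}^2 = -1224/7 + 175*π/2

u'(x) = -8*sin(4*x) + 9*cos(3*x) - 4*cos(4*x).
Expand u² and (u')² and integrate term by term on (0, π), using: for integers n ≥ 1, ∫_0^π sin²(nx) dx = ∫_0^π cos²(nx) dx = π/2; for n ≠ n', ∫_0^π sin(nx)sin(n'x) dx = ∫_0^π cos(nx)cos(n'x) dx = 0; and by product-to-sum, ∫_0^π sin(nx)cos(n'x) dx = ½∫_0^π [sin((n+n')x) + sin((n−n')x)] dx, which is 0 when n+n' is even and 2n/(n²−n'²) when n+n' is odd (it need not vanish on (0, π)).
  u² squared terms: (-1)²·∫sin(4x)² dx = 1·π/2 = π/2;  (2)²·∫cos(4x)² dx = 4·π/2 = 2*π;  (3)²·∫sin(3x)² dx = 9·π/2 = 9*π/2.
  u² cross terms: 2·(-1)·(2)·∫sin(4x)·cos(4x) dx = -4·(0) = 0;  2·(-1)·(3)·∫sin(4x)·sin(3x) dx = -6·(0) = 0;  2·(2)·(3)·∫cos(4x)·sin(3x) dx = 12·(-6/7) = -72/7.
  So ∫_0^π u² dx = π/2 + 2*π + 9*π/2 + 0 + 0 − 72/7 = -72/7 + 7*π.
  (u')² squared terms: (-8)²·∫sin(4x)² dx = 64·π/2 = 32*π;  (-4)²·∫cos(4x)² dx = 16·π/2 = 8*π;  (9)²·∫cos(3x)² dx = 81·π/2 = 81*π/2.
  (u')² cross terms: 2·(-8)·(-4)·∫sin(4x)·cos(4x) dx = 64·(0) = 0;  2·(-8)·(9)·∫sin(4x)·cos(3x) dx = -144·(8/7) = -1152/7;  2·(-4)·(9)·∫cos(4x)·cos(3x) dx = -72·(0) = 0.
  So ∫_0^π (u')² dx = 32*π + 8*π + 81*π/2 + 0 − 1152/7 + 0 = -1152/7 + 161*π/2.
||u||_{H^1}^2 = (-72/7 + 7*π) + (-1152/7 + 161*π/2) = -1224/7 + 175*π/2.


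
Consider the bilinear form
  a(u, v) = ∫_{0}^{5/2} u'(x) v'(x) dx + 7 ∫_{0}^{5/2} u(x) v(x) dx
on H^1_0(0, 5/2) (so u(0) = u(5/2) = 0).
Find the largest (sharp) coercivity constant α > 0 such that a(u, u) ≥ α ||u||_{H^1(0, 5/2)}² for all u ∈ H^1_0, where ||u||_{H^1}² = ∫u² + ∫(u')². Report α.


α = 1

Coercivity of a(·,·) on H^1_0(0, 5/2) means a(u, u) ≥ α ||u||_{H^1}² for every u ∈ H^1_0.
The interval has length L = 5/2, and Poincaré/coercivity depend only on L. Here a(u, u) = ∫(u')² + (7)·∫u².
Here c = 7 ≥ 1, so a(u,u) = ∫(u')² + c∫u² ≥ ∫(u')² + ∫u² = ||u||_{H^1}², i.e. α = 1 works. No larger α is possible: a(u,u) ≥ α||u||_{H^1}² means (1−α)∫(u')² ≥ (α−c)∫u², and for the modes u_n = sin(nπ(x−x₀)/L) (x₀ the left endpoint) one has ∫u_n²/∫(u_n')² = (L/(nπ))² → 0, so a(u_n,u_n)/||u_n||_{H^1}² → 1. Hence the optimal constant is α = 1.
Therefore α = 1.


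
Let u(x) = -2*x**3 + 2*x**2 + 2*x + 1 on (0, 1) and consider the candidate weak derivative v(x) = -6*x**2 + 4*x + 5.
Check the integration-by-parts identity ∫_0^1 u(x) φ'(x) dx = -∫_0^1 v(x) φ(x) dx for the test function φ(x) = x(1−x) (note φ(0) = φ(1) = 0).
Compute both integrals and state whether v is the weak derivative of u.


LHS = -11/30, RHS = -13/15. No, v is not the weak derivative of u.

u(x) = -2*x**3 + 2*x**2 + 2*x + 1, classical derivative u'(x) = -6*x**2 + 4*x + 2.
φ(x) = x(1−x), so φ'(x) = 1 - 2*x.
Note φ(0) = φ(1) = 0, so the boundary term u·φ vanishes.
LHS = ∫_0^1 u(x) φ'(x) dx = ∫_0^1 (4*x^4 - 6*x^3 - 2*x^2 + 1) dx. Term by term:
  ∫_0^1 4*x^4 dx = 4/5;  ∫_0^1 -6*x^3 dx = -3/2;  ∫_0^1 -2*x^2 dx = -2/3;
  ∫_0^1 1 dx = 1.
Sum: 4/5 − 3/2 − 2/3 + 1 = -11/30.
So LHS = -11/30.
∫_0^1 v(x) φ(x) dx = ∫_0^1 (6*x^4 - 10*x^3 - x^2 + 5*x) dx. Term by term:
  ∫_0^1 6*x^4 dx = 6/5;  ∫_0^1 -10*x^3 dx = -5/2;  ∫_0^1 -x^2 dx = -1/3;
  ∫_0^1 5*x dx = 5/2.
Sum: 6/5 − 5/2 − 1/3 + 5/2 = 13/15.
So RHS = -∫_0^1 v(x) φ(x) dx = -13/15.
LHS − RHS = 1/2 ≠ 0, so the identity fails.
(For a valid weak derivative the identity must hold for EVERY test function, in particular this one. The failure shows v is NOT the weak derivative of u.)
Correct weak derivative would be u'(x) = -6*x**2 + 4*x + 2.


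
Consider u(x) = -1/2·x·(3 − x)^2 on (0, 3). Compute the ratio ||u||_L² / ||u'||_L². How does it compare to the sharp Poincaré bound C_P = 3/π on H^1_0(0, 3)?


||u||_L² / ||u'||_L² = 3*sqrt(14)/14 < C_P = 3/π.

u(x) = -1/2·x·(3 − x)^2, so u'(x) = 3*(1 - x)*(x - 3)/2.
u(x) = -1/2·x·(3 − x)^2 vanishes at x = 0 and x = 3, so u ∈ H^1_0(0, 3). Differentiate via the product rule and integrate the resulting polynomials term by term.
  ∫_0^3 u² dx = ∫_0^3 (x^6/4 - 3*x^5 + 27*x^4/2 - 27*x^3 + 81*x^2/4) dx. Term by term:
    ∫_0^3 x^6/4 dx = 2187/28;  ∫_0^3 -3*x^5 dx = -729/2;  ∫_0^3 27*x^4/2 dx = 6561/10;
    ∫_0^3 -27*x^3 dx = -2187/4;  ∫_0^3 81*x^2/4 dx = 729/4.
  Sum: 2187/28 − 729/2 + 6561/10 − 2187/4 + 729/4 = 729/140.
  ∫_0^3 (u')² dx = ∫_0^3 (9*x^4/4 - 18*x^3 + 99*x^2/2 - 54*x + 81/4) dx. Term by term:
    ∫_0^3 9*x^4/4 dx = 2187/20;  ∫_0^3 -18*x^3 dx = -729/2;  ∫_0^3 99*x^2/2 dx = 891/2;
    ∫_0^3 -54*x dx = -243;  ∫_0^3 81/4 dx = 243/4.
  Sum: 2187/20 − 729/2 + 891/2 − 243 + 243/4 = 81/10.
∫_0^3 u² dx = 729/140, so ||u||_L² = 27*sqrt(35)/70.
∫_0^3 (u')² dx = 81/10, so ||u'||_L² = 9*sqrt(10)/10.
Ratio ||u||_L² / ||u'||_L² = 3*sqrt(14)/14.
Sharp Poincaré constant on H^1_0(0, 3) is C_P = L/π = 3/π, achieved by sin(π/3·x).
A polynomial bump cannot attain the sharp Poincaré constant (only the first sine eigenfunction does), so the ratio is strictly less than C_P, consistent with ||u||_L² ≤ C_P ||u'||_L².


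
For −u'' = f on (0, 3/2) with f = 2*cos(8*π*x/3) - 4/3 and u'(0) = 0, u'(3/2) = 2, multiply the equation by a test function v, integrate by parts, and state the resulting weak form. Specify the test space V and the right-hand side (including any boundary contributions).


V = H^1(0, 3/2) (v unrestricted at boundary; u is determined up to an additive constant); weak form: ∫_0^3/2 u'v' dx = ∫_0^3/2 (2*cos(8*π*x/3) - 4/3) v dx + 2·v(3/2) for all v ∈ V.

Multiply both sides by a test function v and integrate from 0 to 3/2:
  ∫_0^3/2 −u''(x) v(x) dx = ∫_0^3/2 f(x) v(x) dx.
Integrate the LHS by parts once:
  ∫_0^3/2 −u'' v dx = −[u'(x) v(x)]_0^3/2 + ∫_0^3/2 u'(x) v'(x) dx.
Thus ∫_0^3/2 u'(x) v'(x) dx = ∫_0^3/2 f(x) v(x) dx + [u'(x) v(x)]_0^3/2.
Choose V so that boundary terms are either known or forced to vanish.
u has inhomogeneous Neumann u'(0) = 0, u'(3/2) = 2. [u' v]_0^3/2 = (2)·v(3/2) − (0)·v(0) = 2·v(3/2). Take V = H^1(0, 3/2); boundary term becomes part of RHS.
Weak formulation: find u (satisfying any essential BC) such that ∫_0^3/2 u'(x) v'(x) dx = ∫_0^3/2 f v dx + 2·v(3/2) for all v ∈ V (Neumann data are natural BCs: they enter the RHS as boundary terms).
Substituting f(x) = 2*cos(8*π*x/3) - 4/3, the right-hand side is ∫_0^3/2 (2*cos(8*π*x/3) - 4/3) v dx + 2·v(3/2).
Compatibility check (pure Neumann): taking v ≡ 1 ∈ V gives 0 = ∫_0^3/2 f dx + (2) − (0), i.e. ∫_0^3/2 f dx must equal u'(0) − u'(3/2) = -2. Indeed ∫_0^3/2 (2*cos(8*π*x/3) - 4/3) dx = -2, so the data are compatible. The solution is then unique only up to an additive constant (fix it e.g. by requiring ∫_0^3/2 u dx = 0).


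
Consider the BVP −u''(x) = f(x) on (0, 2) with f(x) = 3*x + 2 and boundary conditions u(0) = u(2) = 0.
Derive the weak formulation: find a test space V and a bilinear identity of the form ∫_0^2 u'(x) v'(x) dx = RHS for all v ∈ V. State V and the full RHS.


V = H^1_0(0, 2) (so v(0) = v(2) = 0); weak form: ∫_0^2 u'v' dx = ∫_0^2 (3*x + 2) v dx for all v ∈ V.

Multiply both sides by a test function v and integrate from 0 to 2:
  ∫_0^2 −u''(x) v(x) dx = ∫_0^2 f(x) v(x) dx.
Integrate the LHS by parts once:
  ∫_0^2 −u'' v dx = −[u'(x) v(x)]_0^2 + ∫_0^2 u'(x) v'(x) dx.
Thus ∫_0^2 u'(x) v'(x) dx = ∫_0^2 f(x) v(x) dx + [u'(x) v(x)]_0^2.
Choose V so that boundary terms are either known or forced to vanish.
u is Dirichlet: u(0) = u(2) = 0. Let V = H^1_0(0, 2); then v(0) = v(2) = 0, and [u' v]_0^2 = 0.
Weak formulation: find u (satisfying any essential BC) such that ∫_0^2 u'(x) v'(x) dx = ∫_0^2 f v dx for all v ∈ V.
Substituting f(x) = 3*x + 2, the right-hand side is ∫_0^2 (3*x + 2) v dx.


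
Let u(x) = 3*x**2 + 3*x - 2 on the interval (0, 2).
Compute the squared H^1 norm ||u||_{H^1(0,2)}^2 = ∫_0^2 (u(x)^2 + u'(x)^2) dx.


||u||_{H^1}^2 = 1458/5

The H^1 norm (squared) on an interval (0, L) is
  ||u||_{H^1}^2 = ∫_0^L u(x)^2 dx + ∫_0^L u'(x)^2 dx.
Compute u'(x) = 6*x + 3.
Then u(x)^2 = 9*x**4 + 18*x**3 - 3*x**2 - 12*x + 4 and u'(x)^2 = 36*x**2 + 36*x + 9.
Integrate each monomial from 0 to 2 using ∫_0^2 c·x^n dx = c·2^(n+1)/(n+1):
  ∫_0^2 u(x)^2 dx = ∫_0^2 (9*x^4 + 18*x^3 - 3*x^2 - 12*x + 4) dx. Term by term:
    ∫_0^2 9*x^4 dx = 288/5;  ∫_0^2 18*x^3 dx = 72;  ∫_0^2 -3*x^2 dx = -8;
    ∫_0^2 -12*x dx = -24;  ∫_0^2 4 dx = 8.
  Sum: 288/5 + 72 − 8 − 24 + 8 = 528/5.
  ∫_0^2 u'(x)^2 dx = ∫_0^2 (36*x^2 + 36*x + 9) dx. Term by term:
    ∫_0^2 36*x^2 dx = 96;  ∫_0^2 36*x dx = 72;  ∫_0^2 9 dx = 18.
  Sum: 96 + 72 + 18 = 186.
Adding: ||u||_{H^1}^2 = 528/5 + 186 = 1458/5.


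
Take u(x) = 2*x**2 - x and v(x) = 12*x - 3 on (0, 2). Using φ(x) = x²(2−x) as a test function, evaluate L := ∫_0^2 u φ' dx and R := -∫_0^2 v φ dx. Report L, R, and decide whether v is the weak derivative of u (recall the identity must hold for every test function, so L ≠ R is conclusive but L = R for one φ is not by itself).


LHS = -76/15, RHS = -76/5. No, v is not the weak derivative of u.

u(x) = 2*x**2 - x, classical derivative u'(x) = 4*x - 1.
φ(x) = x²(2−x), so φ'(x) = x*(4 - 3*x).
Note φ(0) = φ(2) = 0, so the boundary term u·φ vanishes.
LHS = ∫_0^2 u(x) φ'(x) dx = ∫_0^2 (-6*x^4 + 11*x^3 - 4*x^2) dx. Term by term:
  ∫_0^2 -6*x^4 dx = -192/5;  ∫_0^2 11*x^3 dx = 44;  ∫_0^2 -4*x^2 dx = -32/3.
Sum: -192/5 + 44 − 32/3 = -76/15.
So LHS = -76/15.
∫_0^2 v(x) φ(x) dx = ∫_0^2 (-12*x^4 + 27*x^3 - 6*x^2) dx. Term by term:
  ∫_0^2 -12*x^4 dx = -384/5;  ∫_0^2 27*x^3 dx = 108;  ∫_0^2 -6*x^2 dx = -16.
Sum: -384/5 + 108 − 16 = 76/5.
So RHS = -∫_0^2 v(x) φ(x) dx = -76/5.
LHS − RHS = 152/15 ≠ 0, so the identity fails.
(For a valid weak derivative the identity must hold for EVERY test function, in particular this one. The failure shows v is NOT the weak derivative of u.)
Correct weak derivative would be u'(x) = 4*x - 1.


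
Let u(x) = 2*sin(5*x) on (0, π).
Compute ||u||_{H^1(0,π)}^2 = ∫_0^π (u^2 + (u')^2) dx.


||u||_{H^1(0,π)}^2 = 52*π

u'(x) = 10*cos(5*x).
Expand u² and (u')² and integrate term by term on (0, π), using: for integers n ≥ 1, ∫_0^π sin²(nx) dx = ∫_0^π cos²(nx) dx = π/2; for n ≠ n', ∫_0^π sin(nx)sin(n'x) dx = ∫_0^π cos(nx)cos(n'x) dx = 0; and by product-to-sum, ∫_0^π sin(nx)cos(n'x) dx = ½∫_0^π [sin((n+n')x) + sin((n−n')x)] dx, which is 0 when n+n' is even and 2n/(n²−n'²) when n+n' is odd (it need not vanish on (0, π)).
  u² squared terms: (2)²·∫sin(5x)² dx = 4·π/2 = 2*π.
  So ∫_0^π u² dx = 2*π.
  (u')² squared terms: (10)²·∫cos(5x)² dx = 100·π/2 = 50*π.
  So ∫_0^π (u')² dx = 50*π.
||u||_{H^1}^2 = (2*π) + (50*π) = 52*π.


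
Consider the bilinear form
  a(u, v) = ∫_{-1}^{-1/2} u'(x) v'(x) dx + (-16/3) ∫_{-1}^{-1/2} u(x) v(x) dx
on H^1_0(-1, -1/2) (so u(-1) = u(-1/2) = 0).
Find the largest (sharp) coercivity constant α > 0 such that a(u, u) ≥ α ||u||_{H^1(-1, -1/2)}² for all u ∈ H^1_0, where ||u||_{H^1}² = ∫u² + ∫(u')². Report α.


α = 4*(-4 + 3*π^2)/(3*(1 + 4*π^2))

Coercivity of a(·,·) on H^1_0(-1, -1/2) means a(u, u) ≥ α ||u||_{H^1}² for every u ∈ H^1_0.
The interval has length L = 1/2, and Poincaré/coercivity depend only on L. Here a(u, u) = ∫(u')² + (-16/3)·∫u².
Here c = -16/3 < 0 with |c| < (π/L)² = 4*π^2, so coercivity still holds. The condition a(u,u) ≥ α||u||_{H^1}² reads (1−α)∫(u')² ≥ (α−c)∫u². Any admissible α is ≤ 1 (rapidly oscillating u have ∫u²/∫(u')² → 0), and α = 1 would force 0 ≥ (1−c)∫u², impossible since c < 1; so 1−α > 0. By the sharp Poincaré inequality on H^1_0 of an interval of length L, ∫(u')² ≥ (π/L)²∫u² with equality for the first sine mode sin(π(x−x₀)/L) (x₀ the left endpoint), so the inequality holds for all u iff (1−α)(π/L)² ≥ α − c, i.e. α ≤ ((π/L)² + c)/((π/L)² + 1) = (1 + c(L/π)²)/(1 + (L/π)²). (Direct route, valid since c ≤ 0: Poincaré gives c∫u² ≥ c(L/π)²∫(u')², so a(u,u) ≥ (1 + c(L/π)²)∫(u')², while ||u||_{H^1}² ≤ (1 + (L/π)²)∫(u')²; dividing yields the same α.) With (π/L)² = 4*π^2 and c = -16/3, the largest admissible constant is α = ((π/L)² + c)/((π/L)² + 1).
Simplifying, α = 4*(-4 + 3*π^2)/(3*(1 + 4*π^2)).


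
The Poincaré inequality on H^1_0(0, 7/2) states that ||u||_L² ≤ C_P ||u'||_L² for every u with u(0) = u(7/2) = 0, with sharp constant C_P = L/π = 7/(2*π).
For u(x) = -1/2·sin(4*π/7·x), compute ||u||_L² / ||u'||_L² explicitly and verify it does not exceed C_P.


||u||_L² / ||u'||_L² = 7/(4*π) < C_P = 7/(2*π).

u(x) = -1/2·sin(4*π/7·x), so u'(x) = -2*π*cos(4*π*x/7)/7.
Writing u(x) = A·sin(kπx/L) with A = -1/2 and k = 2, use ∫_0^L sin²(kπx/L) dx = L/2 and ∫_0^L cos²(kπx/L) dx = L/2.
u² = 1/4·sin²(4*π/7·x) and (u')² = 4*π^2/49·cos²(4*π/7·x), and each of sin², cos² integrates to L/2 = 7/4 over (0, 7/2).
∫_0^7/2 u² dx = 7/16, so ||u||_L² = sqrt(7)/4.
∫_0^7/2 (u')² dx = π^2/7, so ||u'||_L² = sqrt(7)*π/7.
Ratio ||u||_L² / ||u'||_L² = 7/(4*π).
Sharp Poincaré constant on H^1_0(0, 7/2) is C_P = L/π = 7/(2*π), achieved by sin(2*π/7·x).
This is the k = 2 harmonic; the ratio L/(kπ) is strictly less than C_P = L/π, consistent with the sharp inequality ||u||_L² ≤ C_P ||u'||_L².


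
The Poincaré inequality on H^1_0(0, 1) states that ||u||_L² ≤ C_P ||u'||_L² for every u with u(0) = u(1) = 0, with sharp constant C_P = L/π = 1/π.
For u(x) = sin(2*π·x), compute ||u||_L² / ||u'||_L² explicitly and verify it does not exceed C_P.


||u||_L² / ||u'||_L² = 1/(2*π) < C_P = 1/π.

u(x) = sin(2*π·x), so u'(x) = 2*π*cos(2*π*x).
Writing u(x) = A·sin(kπx/L) with A = 1 and k = 2, use ∫_0^L sin²(kπx/L) dx = L/2 and ∫_0^L cos²(kπx/L) dx = L/2.
u² = 1·sin²(2*π·x) and (u')² = 4*π^2·cos²(2*π·x), and each of sin², cos² integrates to L/2 = 1/2 over (0, 1).
∫_0^1 u² dx = 1/2, so ||u||_L² = sqrt(2)/2.
∫_0^1 (u')² dx = 2*π^2, so ||u'||_L² = sqrt(2)*π.
Ratio ||u||_L² / ||u'||_L² = 1/(2*π).
Sharp Poincaré constant on H^1_0(0, 1) is C_P = L/π = 1/π, achieved by sin(π·x).
This is the k = 2 harmonic; the ratio L/(kπ) is strictly less than C_P = L/π, consistent with the sharp inequality ||u||_L² ≤ C_P ||u'||_L².
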